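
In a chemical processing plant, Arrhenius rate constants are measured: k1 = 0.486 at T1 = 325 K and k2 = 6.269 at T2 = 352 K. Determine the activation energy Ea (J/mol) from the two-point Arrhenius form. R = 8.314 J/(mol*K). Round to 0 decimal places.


Ea = R * ln(k2/k1) / (1/T1 - 1/T2)
ln(k2/k1) = ln(6.269/0.486) = 2.5571635
1/T1 - 1/T2 = 1/325 - 1/352 = 0.000236013986
Ea = 8.314 * 2.5571635 / 0.000236013986
Ea = 90080 J/mol


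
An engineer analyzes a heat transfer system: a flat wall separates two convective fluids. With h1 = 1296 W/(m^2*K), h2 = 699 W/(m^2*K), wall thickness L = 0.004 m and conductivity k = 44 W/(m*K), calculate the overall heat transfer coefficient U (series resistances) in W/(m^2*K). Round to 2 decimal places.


1/U = 1/h1 + L/k + 1/h2
1/U = 1/1296 + 0.004/44 + 1/699
1/U = 0.0007716049 + 9.09091e-05 + 0.0014306152
1/U = 0.0022931292
U = 436.09 W/(m^2*K)


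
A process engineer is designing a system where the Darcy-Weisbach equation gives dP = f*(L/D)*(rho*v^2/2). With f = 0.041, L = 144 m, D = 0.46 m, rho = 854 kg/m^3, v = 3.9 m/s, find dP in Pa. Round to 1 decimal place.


dP = f * (L/D) * (rho*v^2/2)
dP = 0.041 * (144/0.46) * (854*3.9^2/2)
L/D = 313.04347826
rho*v^2/2 = 854*15.21/2 = 6494.67
dP = 0.041 * 313.04347826 * 6494.67
dP = 83357.7 Pa


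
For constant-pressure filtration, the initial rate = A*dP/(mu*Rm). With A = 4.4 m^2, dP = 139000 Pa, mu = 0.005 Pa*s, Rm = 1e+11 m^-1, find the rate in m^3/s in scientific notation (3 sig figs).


rate = A * dP / (mu * Rm)
rate = 4.4 * 139000 / (0.005 * 1e+11)
rate = 611600.0 / 5.000e+08
rate = 1.22e-03 m^3/s


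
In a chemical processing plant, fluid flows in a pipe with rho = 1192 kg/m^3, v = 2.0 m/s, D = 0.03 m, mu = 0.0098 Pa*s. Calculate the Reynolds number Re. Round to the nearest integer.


Re = rho * v * D / mu
Re = 1192 * 2.0 * 0.03 / 0.0098
Re = 71.52 / 0.0098
Re = 7298


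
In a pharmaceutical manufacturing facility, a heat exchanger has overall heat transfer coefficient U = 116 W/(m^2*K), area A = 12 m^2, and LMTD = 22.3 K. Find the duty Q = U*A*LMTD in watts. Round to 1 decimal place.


Q = U * A * LMTD
Q = 116 * 12 * 22.3
Q = 31041.6 W


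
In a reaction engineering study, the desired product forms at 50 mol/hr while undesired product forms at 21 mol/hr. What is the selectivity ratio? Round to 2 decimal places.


S = desired product rate / undesired product rate
S = 50 / 21
S = 2.38


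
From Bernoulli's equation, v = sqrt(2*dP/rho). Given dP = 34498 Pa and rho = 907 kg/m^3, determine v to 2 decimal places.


v = sqrt(2*dP/rho)
v = sqrt(2*34498/907)
v = sqrt(76.070562)
v = 8.72 m/s


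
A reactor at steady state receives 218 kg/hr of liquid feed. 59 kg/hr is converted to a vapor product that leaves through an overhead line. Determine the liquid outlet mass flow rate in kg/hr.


Steady-state mass balance on the main outlet: F_out = F_in - F_removed
F_out = 218 - 59
F_out = 159 kg/hr


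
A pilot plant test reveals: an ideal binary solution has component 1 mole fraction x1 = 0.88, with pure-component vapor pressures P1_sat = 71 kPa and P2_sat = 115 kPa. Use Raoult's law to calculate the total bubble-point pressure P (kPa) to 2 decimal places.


P = x1*P1_sat + x2*P2_sat
x2 = 1 - x1 = 1 - 0.88 = 0.12
P = 0.88*71 + 0.12*115
P = 62.48 + 13.8
P = 76.28 kPa


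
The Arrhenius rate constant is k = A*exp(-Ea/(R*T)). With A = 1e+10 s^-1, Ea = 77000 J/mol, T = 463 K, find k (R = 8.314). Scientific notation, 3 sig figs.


k = A * exp(-Ea/(R*T))
k = 1e+10 * exp(-77000 / (8.314 * 463))
k = 1e+10 * exp(-20.003211)
k = 2.05e+01


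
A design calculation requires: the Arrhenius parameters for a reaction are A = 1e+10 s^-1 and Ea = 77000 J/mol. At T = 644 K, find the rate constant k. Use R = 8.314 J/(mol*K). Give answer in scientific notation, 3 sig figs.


k = A * exp(-Ea/(R*T))
k = 1e+10 * exp(-77000 / (8.314 * 644))
k = 1e+10 * exp(-14.38119)
k = 5.68e+03


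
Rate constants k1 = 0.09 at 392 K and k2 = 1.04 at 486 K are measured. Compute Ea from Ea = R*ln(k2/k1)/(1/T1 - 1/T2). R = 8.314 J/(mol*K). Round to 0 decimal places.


Ea = R * ln(k2/k1) / (1/T1 - 1/T2)
ln(k2/k1) = ln(1.04/0.09) = 2.4471663
1/T1 - 1/T2 = 1/392 - 1/486 = 0.000493407239
Ea = 8.314 * 2.4471663 / 0.000493407239
Ea = 41235 J/mol


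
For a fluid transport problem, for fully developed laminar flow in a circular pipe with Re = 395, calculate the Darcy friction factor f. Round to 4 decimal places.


f = 64 / Re
f = 64 / 395
f = 0.1620


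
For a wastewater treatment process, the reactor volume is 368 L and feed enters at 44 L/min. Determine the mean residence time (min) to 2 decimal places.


tau = V / v0
tau = 368 / 44
tau = 8.36 min


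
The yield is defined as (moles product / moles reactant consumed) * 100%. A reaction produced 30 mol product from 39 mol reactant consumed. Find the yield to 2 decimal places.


Yield = (moles product / moles consumed) * 100%
Yield = (30 / 39) * 100
Yield = 0.7692 * 100
Yield = 76.92%


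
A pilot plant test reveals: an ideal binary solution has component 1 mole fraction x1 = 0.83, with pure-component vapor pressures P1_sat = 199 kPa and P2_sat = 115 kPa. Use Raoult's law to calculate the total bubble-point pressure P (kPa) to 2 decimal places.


P = x1*P1_sat + x2*P2_sat
x2 = 1 - x1 = 1 - 0.83 = 0.17
P = 0.83*199 + 0.17*115
P = 165.17 + 19.55
P = 184.72 kPa


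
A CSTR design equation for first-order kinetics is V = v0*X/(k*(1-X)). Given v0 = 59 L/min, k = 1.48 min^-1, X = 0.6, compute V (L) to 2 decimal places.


V = v0 * X / (k * (1 - X))
V = 59 * 0.6 / (1.48 * (1 - 0.6))
V = 35.4 / (1.48 * 0.4)
V = 35.4 / 0.592
V = 59.80 L


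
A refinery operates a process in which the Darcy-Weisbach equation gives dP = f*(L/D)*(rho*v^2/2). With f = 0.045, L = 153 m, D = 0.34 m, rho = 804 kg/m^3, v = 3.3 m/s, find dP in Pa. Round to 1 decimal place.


dP = f * (L/D) * (rho*v^2/2)
dP = 0.045 * (153/0.34) * (804*3.3^2/2)
L/D = 450.0
rho*v^2/2 = 804*10.89/2 = 4377.78
dP = 0.045 * 450.0 * 4377.78
dP = 88650.0 Pa


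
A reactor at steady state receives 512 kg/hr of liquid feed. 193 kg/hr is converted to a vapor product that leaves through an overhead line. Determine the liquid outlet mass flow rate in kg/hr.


Steady-state mass balance on the main outlet: F_out = F_in - F_removed
F_out = 512 - 193
F_out = 319 kg/hr


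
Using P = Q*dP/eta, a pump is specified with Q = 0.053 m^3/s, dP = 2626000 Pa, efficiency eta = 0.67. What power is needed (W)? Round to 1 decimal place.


P = Q * dP / eta
P = 0.053 * 2626000 / 0.67
P = 139178.0 / 0.67
P = 207728.4 W


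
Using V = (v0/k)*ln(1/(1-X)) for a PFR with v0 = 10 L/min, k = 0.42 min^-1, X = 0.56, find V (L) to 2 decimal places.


V = (v0/k) * ln(1/(1-X))
V = (10/0.42) * ln(1/(1-0.56))
V = 23.809524 * ln(2.272727)
V = 23.809524 * 0.82098
V = 19.55 L


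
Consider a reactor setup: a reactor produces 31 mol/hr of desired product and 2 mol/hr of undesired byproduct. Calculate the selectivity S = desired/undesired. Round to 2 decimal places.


S = desired product rate / undesired product rate
S = 31 / 2
S = 15.50


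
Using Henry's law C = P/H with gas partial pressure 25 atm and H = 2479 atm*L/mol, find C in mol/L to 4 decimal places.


C = P / H
C = 25 / 2479
C = 0.0101 mol/L


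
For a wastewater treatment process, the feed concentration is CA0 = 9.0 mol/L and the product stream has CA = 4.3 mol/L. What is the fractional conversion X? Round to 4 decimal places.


X = (CA0 - CA) / CA0
X = (9.0 - 4.3) / 9.0
X = 4.7 / 9.0
X = 0.5222


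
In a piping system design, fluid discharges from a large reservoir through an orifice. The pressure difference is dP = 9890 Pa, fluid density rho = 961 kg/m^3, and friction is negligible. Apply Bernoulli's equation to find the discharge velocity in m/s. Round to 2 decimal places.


v = sqrt(2*dP/rho)
v = sqrt(2*9890/961)
v = sqrt(20.582726)
v = 4.54 m/s


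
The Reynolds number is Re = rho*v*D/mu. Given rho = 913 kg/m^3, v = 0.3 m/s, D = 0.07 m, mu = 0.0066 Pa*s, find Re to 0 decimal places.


Re = rho * v * D / mu
Re = 913 * 0.3 * 0.07 / 0.0066
Re = 19.173 / 0.0066
Re = 2905


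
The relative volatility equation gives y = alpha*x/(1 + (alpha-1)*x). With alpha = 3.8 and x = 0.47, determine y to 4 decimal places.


y = alpha*x / (1 + (alpha-1)*x)
y = 3.8*0.47 / (1 + (3.8-1)*0.47)
y = 1.786 / (1 + 1.316)
y = 1.786 / 2.316
y = 0.7712


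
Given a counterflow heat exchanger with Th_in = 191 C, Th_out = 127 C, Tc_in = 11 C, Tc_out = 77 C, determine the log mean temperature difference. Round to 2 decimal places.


dT1 = Th_in - Tc_out = 191 - 77 = 114
dT2 = Th_out - Tc_in = 127 - 11 = 116
LMTD = (dT1 - dT2) / ln(dT1/dT2)
LMTD = (114 - 116) / ln(114/116)
LMTD = 115.00 K


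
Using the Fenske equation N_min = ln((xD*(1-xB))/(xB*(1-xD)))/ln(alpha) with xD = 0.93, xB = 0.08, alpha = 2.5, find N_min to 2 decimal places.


N_min = ln((xD*(1-xB))/(xB*(1-xD))) / ln(alpha)
Numerator inside ln: 0.8556 / 0.0056 = 152.785714
ln(152.785714) = 5.029036
ln(alpha) = ln(2.5) = 0.916291
N_min = 5.029036 / 0.916291 = 5.49


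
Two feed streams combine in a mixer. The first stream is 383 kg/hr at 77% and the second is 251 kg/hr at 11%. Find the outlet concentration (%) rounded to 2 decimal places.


Mass balance on solute: F1*x1 + F2*x2 = F3*x3
F3 = F1 + F2 = 383 + 251 = 634 kg/hr
x3 = (F1*x1 + F2*x2)/F3
x3 = (383*0.77 + 251*0.11) / 634
x3 = 50.87%


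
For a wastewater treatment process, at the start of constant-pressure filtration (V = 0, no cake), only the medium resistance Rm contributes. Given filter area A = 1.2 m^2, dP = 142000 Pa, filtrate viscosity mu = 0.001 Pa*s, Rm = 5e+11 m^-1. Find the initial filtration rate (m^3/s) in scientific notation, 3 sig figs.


rate = A * dP / (mu * Rm)
rate = 1.2 * 142000 / (0.001 * 5e+11)
rate = 170400.0 / 5.000e+08
rate = 3.41e-04 m^3/s


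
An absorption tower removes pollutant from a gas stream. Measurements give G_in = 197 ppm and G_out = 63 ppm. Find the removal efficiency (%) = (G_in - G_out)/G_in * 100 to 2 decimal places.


Efficiency = (G_in - G_out) / G_in * 100%
Efficiency = (197 - 63) / 197 * 100
Efficiency = 134 / 197 * 100
Efficiency = 68.02%


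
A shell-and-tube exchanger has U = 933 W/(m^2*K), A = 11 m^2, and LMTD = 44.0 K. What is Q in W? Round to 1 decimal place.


Q = U * A * LMTD
Q = 933 * 11 * 44.0
Q = 451572.0 W


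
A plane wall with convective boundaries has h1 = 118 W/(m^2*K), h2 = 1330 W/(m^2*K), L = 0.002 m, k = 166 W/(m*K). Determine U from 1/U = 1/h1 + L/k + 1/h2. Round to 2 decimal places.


1/U = 1/h1 + L/k + 1/h2
1/U = 1/118 + 0.002/166 + 1/1330
1/U = 0.0084745763 + 1.20482e-05 + 0.0007518797
1/U = 0.0092385042
U = 108.24 W/(m^2*K)


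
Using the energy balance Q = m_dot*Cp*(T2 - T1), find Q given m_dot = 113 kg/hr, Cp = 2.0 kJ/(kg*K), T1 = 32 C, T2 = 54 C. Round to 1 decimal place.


Q = m_dot * Cp * (T2 - T1)
Q = 113 * 2.0 * (54 - 32)
Q = 113 * 2.0 * 22
Q = 4972.0 kJ/hr


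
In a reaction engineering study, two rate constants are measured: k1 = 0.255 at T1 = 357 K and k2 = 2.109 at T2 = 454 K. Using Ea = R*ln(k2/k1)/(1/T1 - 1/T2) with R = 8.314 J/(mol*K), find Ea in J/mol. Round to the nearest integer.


Ea = R * ln(k2/k1) / (1/T1 - 1/T2)
ln(k2/k1) = ln(2.109/0.255) = 2.1127056
1/T1 - 1/T2 = 1/357 - 1/454 = 0.000598477276
Ea = 8.314 * 2.1127056 / 0.000598477276
Ea = 29350 J/mol


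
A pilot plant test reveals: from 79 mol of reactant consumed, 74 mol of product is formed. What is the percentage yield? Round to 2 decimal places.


Yield = (moles product / moles consumed) * 100%
Yield = (74 / 79) * 100
Yield = 0.9367 * 100
Yield = 93.67%


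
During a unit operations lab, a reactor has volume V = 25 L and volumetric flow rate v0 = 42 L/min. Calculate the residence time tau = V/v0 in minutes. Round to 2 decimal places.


tau = V / v0
tau = 25 / 42
tau = 0.60 min


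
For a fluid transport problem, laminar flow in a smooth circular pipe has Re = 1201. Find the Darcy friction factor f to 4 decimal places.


f = 64 / Re
f = 64 / 1201
f = 0.0533


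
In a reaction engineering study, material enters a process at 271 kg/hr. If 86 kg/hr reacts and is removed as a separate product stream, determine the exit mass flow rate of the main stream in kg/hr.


Steady-state mass balance on the main outlet: F_out = F_in - F_removed
F_out = 271 - 86
F_out = 185 kg/hr


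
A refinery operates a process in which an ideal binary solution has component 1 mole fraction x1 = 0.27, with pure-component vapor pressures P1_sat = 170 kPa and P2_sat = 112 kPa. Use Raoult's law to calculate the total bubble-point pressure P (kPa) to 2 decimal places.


P = x1*P1_sat + x2*P2_sat
x2 = 1 - x1 = 1 - 0.27 = 0.73
P = 0.27*170 + 0.73*112
P = 45.9 + 81.76
P = 127.66 kPa


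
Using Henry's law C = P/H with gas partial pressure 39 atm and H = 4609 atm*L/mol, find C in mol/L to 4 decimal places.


C = P / H
C = 39 / 4609
C = 0.0085 mol/L


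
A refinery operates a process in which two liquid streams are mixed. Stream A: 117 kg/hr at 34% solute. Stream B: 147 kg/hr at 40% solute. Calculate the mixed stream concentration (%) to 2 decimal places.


Mass balance on solute: F1*x1 + F2*x2 = F3*x3
F3 = F1 + F2 = 117 + 147 = 264 kg/hr
x3 = (F1*x1 + F2*x2)/F3
x3 = (117*0.34 + 147*0.4) / 264
x3 = 37.34%


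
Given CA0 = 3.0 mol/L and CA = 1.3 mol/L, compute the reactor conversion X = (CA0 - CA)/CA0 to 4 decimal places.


X = (CA0 - CA) / CA0
X = (3.0 - 1.3) / 3.0
X = 1.7 / 3.0
X = 0.5667


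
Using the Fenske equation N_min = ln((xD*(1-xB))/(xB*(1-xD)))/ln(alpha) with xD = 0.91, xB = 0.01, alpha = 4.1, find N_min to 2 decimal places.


N_min = ln((xD*(1-xB))/(xB*(1-xD))) / ln(alpha)
Numerator inside ln: 0.9009 / 0.0009 = 1001.0
ln(1001.0) = 6.908755
ln(alpha) = ln(4.1) = 1.410987
N_min = 6.908755 / 1.410987 = 4.90


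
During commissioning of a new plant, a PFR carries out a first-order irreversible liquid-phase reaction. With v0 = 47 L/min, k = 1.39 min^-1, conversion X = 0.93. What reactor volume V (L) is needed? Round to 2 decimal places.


V = (v0/k) * ln(1/(1-X))
V = (47/1.39) * ln(1/(1-0.93))
V = 33.81295 * ln(14.285714)
V = 33.81295 * 2.65926
V = 89.92 L


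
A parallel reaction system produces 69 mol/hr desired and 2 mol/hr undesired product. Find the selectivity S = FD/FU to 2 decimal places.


S = desired product rate / undesired product rate
S = 69 / 2
S = 34.50


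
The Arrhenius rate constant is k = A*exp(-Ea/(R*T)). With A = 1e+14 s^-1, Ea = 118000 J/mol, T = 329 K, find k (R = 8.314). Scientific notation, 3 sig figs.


k = A * exp(-Ea/(R*T))
k = 1e+14 * exp(-118000 / (8.314 * 329))
k = 1e+14 * exp(-43.139598)
k = 1.84e-05


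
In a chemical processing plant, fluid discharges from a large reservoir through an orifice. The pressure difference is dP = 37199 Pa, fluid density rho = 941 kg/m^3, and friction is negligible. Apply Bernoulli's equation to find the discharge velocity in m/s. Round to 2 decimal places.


v = sqrt(2*dP/rho)
v = sqrt(2*37199/941)
v = sqrt(79.062699)
v = 8.89 m/s


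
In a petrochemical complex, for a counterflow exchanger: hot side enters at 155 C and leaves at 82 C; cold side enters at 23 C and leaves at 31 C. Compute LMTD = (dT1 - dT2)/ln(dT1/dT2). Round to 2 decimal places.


dT1 = Th_in - Tc_out = 155 - 31 = 124
dT2 = Th_out - Tc_in = 82 - 23 = 59
LMTD = (dT1 - dT2) / ln(dT1/dT2)
LMTD = (124 - 59) / ln(124/59)
LMTD = 87.51 K


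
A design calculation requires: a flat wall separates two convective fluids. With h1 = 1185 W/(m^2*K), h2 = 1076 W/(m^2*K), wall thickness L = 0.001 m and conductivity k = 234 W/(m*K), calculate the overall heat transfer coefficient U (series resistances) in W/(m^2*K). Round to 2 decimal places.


1/U = 1/h1 + L/k + 1/h2
1/U = 1/1185 + 0.001/234 + 1/1076
1/U = 0.0008438819 + 4.2735e-06 + 0.000929368
1/U = 0.0017775234
U = 562.58 W/(m^2*K)


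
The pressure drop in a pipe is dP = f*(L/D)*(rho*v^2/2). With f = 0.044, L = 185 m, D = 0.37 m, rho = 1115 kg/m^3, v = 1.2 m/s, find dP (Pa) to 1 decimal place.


dP = f * (L/D) * (rho*v^2/2)
dP = 0.044 * (185/0.37) * (1115*1.2^2/2)
L/D = 500.0
rho*v^2/2 = 1115*1.44/2 = 802.8
dP = 0.044 * 500.0 * 802.8
dP = 17661.6 Pa


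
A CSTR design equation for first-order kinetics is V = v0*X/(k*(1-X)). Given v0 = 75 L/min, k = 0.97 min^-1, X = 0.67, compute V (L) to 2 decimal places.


V = v0 * X / (k * (1 - X))
V = 75 * 0.67 / (0.97 * (1 - 0.67))
V = 50.25 / (0.97 * 0.33)
V = 50.25 / 0.3201
V = 156.98 L


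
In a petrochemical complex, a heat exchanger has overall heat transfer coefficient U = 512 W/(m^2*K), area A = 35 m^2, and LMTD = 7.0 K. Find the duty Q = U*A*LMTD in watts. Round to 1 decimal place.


Q = U * A * LMTD
Q = 512 * 35 * 7.0
Q = 125440.0 W


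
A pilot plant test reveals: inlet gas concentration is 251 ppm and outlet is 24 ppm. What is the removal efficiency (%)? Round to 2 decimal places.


Efficiency = (G_in - G_out) / G_in * 100%
Efficiency = (251 - 24) / 251 * 100
Efficiency = 227 / 251 * 100
Efficiency = 90.44%


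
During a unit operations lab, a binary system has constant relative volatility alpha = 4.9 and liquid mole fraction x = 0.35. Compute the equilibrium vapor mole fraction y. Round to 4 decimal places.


y = alpha*x / (1 + (alpha-1)*x)
y = 4.9*0.35 / (1 + (4.9-1)*0.35)
y = 1.715 / (1 + 1.365)
y = 1.715 / 2.365
y = 0.7252


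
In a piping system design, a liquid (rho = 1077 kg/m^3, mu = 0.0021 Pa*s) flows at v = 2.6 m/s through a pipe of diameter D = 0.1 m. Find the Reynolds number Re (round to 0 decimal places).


Re = rho * v * D / mu
Re = 1077 * 2.6 * 0.1 / 0.0021
Re = 280.02 / 0.0021
Re = 133343


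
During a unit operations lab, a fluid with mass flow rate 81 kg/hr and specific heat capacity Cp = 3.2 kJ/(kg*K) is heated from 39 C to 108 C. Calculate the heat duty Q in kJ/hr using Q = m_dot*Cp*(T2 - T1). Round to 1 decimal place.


Q = m_dot * Cp * (T2 - T1)
Q = 81 * 3.2 * (108 - 39)
Q = 81 * 3.2 * 69
Q = 17884.8 kJ/hr


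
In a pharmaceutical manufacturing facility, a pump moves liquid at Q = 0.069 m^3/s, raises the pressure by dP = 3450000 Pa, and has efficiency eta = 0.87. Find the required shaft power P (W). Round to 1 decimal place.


P = Q * dP / eta
P = 0.069 * 3450000 / 0.87
P = 238050.0 / 0.87
P = 273620.7 W


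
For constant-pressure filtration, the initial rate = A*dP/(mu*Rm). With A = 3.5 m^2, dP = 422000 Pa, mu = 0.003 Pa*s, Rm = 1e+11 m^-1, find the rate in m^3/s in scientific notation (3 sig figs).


rate = A * dP / (mu * Rm)
rate = 3.5 * 422000 / (0.003 * 1e+11)
rate = 1477000.0 / 3.000e+08
rate = 4.92e-03 m^3/s


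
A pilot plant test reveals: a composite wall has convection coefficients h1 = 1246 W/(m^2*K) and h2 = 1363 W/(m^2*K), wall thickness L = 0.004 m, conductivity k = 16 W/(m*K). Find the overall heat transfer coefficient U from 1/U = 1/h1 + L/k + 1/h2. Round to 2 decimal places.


1/U = 1/h1 + L/k + 1/h2
1/U = 1/1246 + 0.004/16 + 1/1363
1/U = 0.0008025682 + 0.00025 + 0.0007336757
1/U = 0.0017862439
U = 559.83 W/(m^2*K)


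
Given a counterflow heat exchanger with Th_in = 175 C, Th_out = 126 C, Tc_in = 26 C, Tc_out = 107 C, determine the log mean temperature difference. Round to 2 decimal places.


dT1 = Th_in - Tc_out = 175 - 107 = 68
dT2 = Th_out - Tc_in = 126 - 26 = 100
LMTD = (dT1 - dT2) / ln(dT1/dT2)
LMTD = (68 - 100) / ln(68/100)
LMTD = 82.97 K


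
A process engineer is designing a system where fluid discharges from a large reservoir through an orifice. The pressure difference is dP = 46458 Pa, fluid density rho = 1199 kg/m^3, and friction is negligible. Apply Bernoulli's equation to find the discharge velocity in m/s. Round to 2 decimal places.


v = sqrt(2*dP/rho)
v = sqrt(2*46458/1199)
v = sqrt(77.494579)
v = 8.80 m/s


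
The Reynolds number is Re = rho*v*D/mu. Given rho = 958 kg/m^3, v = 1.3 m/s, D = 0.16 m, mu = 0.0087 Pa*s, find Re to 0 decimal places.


Re = rho * v * D / mu
Re = 958 * 1.3 * 0.16 / 0.0087
Re = 199.264 / 0.0087
Re = 22904


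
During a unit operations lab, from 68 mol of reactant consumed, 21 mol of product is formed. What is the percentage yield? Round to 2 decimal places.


Yield = (moles product / moles consumed) * 100%
Yield = (21 / 68) * 100
Yield = 0.3088 * 100
Yield = 30.88%


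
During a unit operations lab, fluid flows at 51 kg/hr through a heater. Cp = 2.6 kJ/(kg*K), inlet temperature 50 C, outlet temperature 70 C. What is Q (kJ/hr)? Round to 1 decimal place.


Q = m_dot * Cp * (T2 - T1)
Q = 51 * 2.6 * (70 - 50)
Q = 51 * 2.6 * 20
Q = 2652.0 kJ/hr


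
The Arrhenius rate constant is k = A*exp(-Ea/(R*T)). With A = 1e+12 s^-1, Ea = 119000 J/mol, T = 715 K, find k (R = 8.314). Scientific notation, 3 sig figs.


k = A * exp(-Ea/(R*T))
k = 1e+12 * exp(-119000 / (8.314 * 715))
k = 1e+12 * exp(-20.018471)
k = 2.02e+03


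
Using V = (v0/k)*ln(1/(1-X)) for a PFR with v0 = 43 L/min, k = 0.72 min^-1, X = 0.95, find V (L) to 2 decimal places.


V = (v0/k) * ln(1/(1-X))
V = (43/0.72) * ln(1/(1-0.95))
V = 59.722222 * ln(20.0)
V = 59.722222 * 2.995732
V = 178.91 L


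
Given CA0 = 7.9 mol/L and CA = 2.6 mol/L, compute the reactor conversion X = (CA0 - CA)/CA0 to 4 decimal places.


X = (CA0 - CA) / CA0
X = (7.9 - 2.6) / 7.9
X = 5.3 / 7.9
X = 0.6709


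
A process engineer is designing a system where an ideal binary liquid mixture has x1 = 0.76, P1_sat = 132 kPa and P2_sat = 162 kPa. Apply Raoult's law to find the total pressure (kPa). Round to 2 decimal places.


P = x1*P1_sat + x2*P2_sat
x2 = 1 - x1 = 1 - 0.76 = 0.24
P = 0.76*132 + 0.24*162
P = 100.32 + 38.88
P = 139.20 kPa


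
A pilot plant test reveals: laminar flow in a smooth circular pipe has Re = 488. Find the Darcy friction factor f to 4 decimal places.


f = 64 / Re
f = 64 / 488
f = 0.1311


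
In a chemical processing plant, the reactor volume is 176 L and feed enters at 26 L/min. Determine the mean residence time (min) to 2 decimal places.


tau = V / v0
tau = 176 / 26
tau = 6.77 min


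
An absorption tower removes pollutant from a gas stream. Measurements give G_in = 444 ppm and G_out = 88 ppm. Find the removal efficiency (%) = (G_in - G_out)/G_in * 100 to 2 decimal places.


Efficiency = (G_in - G_out) / G_in * 100%
Efficiency = (444 - 88) / 444 * 100
Efficiency = 356 / 444 * 100
Efficiency = 80.18%


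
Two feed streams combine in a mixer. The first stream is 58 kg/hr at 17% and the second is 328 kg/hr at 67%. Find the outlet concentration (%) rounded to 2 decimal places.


Mass balance on solute: F1*x1 + F2*x2 = F3*x3
F3 = F1 + F2 = 58 + 328 = 386 kg/hr
x3 = (F1*x1 + F2*x2)/F3
x3 = (58*0.17 + 328*0.67) / 386
x3 = 59.49%


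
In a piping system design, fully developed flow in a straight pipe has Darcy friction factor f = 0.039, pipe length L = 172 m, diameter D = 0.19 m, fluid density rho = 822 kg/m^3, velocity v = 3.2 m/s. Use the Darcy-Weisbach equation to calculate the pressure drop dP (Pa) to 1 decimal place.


dP = f * (L/D) * (rho*v^2/2)
dP = 0.039 * (172/0.19) * (822*3.2^2/2)
L/D = 905.26315789
rho*v^2/2 = 822*10.24/2 = 4208.64
dP = 0.039 * 905.26315789 * 4208.64
dP = 148587.1 Pa


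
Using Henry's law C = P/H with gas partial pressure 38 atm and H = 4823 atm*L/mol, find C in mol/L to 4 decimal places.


C = P / H
C = 38 / 4823
C = 0.0079 mol/L


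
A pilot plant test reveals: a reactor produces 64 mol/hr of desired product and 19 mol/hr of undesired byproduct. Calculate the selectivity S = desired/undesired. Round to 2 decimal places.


S = desired product rate / undesired product rate
S = 64 / 19
S = 3.37


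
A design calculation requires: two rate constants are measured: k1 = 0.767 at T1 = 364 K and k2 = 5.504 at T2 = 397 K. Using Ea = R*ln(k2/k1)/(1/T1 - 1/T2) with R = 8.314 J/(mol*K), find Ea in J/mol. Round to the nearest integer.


Ea = R * ln(k2/k1) / (1/T1 - 1/T2)
ln(k2/k1) = ln(5.504/0.767) = 1.9707436
1/T1 - 1/T2 = 1/364 - 1/397 = 0.00022836106
Ea = 8.314 * 1.9707436 / 0.00022836106
Ea = 71749 J/mol


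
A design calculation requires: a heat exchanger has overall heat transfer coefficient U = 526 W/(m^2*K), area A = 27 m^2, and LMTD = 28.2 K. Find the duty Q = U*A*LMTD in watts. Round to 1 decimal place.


Q = U * A * LMTD
Q = 526 * 27 * 28.2
Q = 400496.4 W


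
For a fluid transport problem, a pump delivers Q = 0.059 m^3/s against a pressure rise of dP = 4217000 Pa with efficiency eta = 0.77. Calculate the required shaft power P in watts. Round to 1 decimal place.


P = Q * dP / eta
P = 0.059 * 4217000 / 0.77
P = 248803.0 / 0.77
P = 323120.8 W


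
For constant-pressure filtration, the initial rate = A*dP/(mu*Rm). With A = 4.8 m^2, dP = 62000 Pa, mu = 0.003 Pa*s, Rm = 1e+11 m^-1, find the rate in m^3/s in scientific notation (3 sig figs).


rate = A * dP / (mu * Rm)
rate = 4.8 * 62000 / (0.003 * 1e+11)
rate = 297600.0 / 3.000e+08
rate = 9.92e-04 m^3/s


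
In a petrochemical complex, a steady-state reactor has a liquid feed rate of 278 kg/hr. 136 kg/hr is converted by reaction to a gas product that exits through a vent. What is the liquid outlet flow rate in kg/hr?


Steady-state mass balance on the main outlet: F_out = F_in - F_removed
F_out = 278 - 136
F_out = 142 kg/hr


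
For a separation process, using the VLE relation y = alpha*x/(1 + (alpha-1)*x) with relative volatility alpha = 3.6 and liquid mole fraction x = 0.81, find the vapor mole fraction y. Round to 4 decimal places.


y = alpha*x / (1 + (alpha-1)*x)
y = 3.6*0.81 / (1 + (3.6-1)*0.81)
y = 2.916 / (1 + 2.106)
y = 2.916 / 3.106
y = 0.9388


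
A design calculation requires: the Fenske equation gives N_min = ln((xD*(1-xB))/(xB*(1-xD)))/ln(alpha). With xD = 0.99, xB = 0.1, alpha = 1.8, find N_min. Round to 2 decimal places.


N_min = ln((xD*(1-xB))/(xB*(1-xD))) / ln(alpha)
Numerator inside ln: 0.891 / 0.001 = 891.0
ln(891.0) = 6.792344
ln(alpha) = ln(1.8) = 0.587787
N_min = 6.792344 / 0.587787 = 11.56


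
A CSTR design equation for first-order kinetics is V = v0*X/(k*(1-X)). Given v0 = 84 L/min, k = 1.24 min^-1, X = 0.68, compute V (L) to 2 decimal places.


V = v0 * X / (k * (1 - X))
V = 84 * 0.68 / (1.24 * (1 - 0.68))
V = 57.12 / (1.24 * 0.32)
V = 57.12 / 0.3968
V = 143.95 L


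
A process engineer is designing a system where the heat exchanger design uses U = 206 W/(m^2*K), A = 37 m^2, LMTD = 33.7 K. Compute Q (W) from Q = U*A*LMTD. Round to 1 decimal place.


Q = U * A * LMTD
Q = 206 * 37 * 33.7
Q = 256861.4 W


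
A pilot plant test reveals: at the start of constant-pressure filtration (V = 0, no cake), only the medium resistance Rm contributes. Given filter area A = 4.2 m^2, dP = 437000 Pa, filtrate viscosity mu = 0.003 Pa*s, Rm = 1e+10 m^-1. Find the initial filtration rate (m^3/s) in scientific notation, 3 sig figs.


rate = A * dP / (mu * Rm)
rate = 4.2 * 437000 / (0.003 * 1e+10)
rate = 1835400.0 / 3.000e+07
rate = 6.12e-02 m^3/s


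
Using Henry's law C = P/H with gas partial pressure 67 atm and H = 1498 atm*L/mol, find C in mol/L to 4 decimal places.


C = P / H
C = 67 / 1498
C = 0.0447 mol/L


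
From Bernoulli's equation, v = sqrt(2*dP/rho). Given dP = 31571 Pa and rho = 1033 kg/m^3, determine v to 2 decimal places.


v = sqrt(2*dP/rho)
v = sqrt(2*31571/1033)
v = sqrt(61.124879)
v = 7.82 m/s


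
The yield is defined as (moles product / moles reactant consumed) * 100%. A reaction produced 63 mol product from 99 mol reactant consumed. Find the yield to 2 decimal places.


Yield = (moles product / moles consumed) * 100%
Yield = (63 / 99) * 100
Yield = 0.6364 * 100
Yield = 63.64%


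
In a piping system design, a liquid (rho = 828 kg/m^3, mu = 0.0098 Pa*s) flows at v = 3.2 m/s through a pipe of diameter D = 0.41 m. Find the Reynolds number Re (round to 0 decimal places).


Re = rho * v * D / mu
Re = 828 * 3.2 * 0.41 / 0.0098
Re = 1086.336 / 0.0098
Re = 110851


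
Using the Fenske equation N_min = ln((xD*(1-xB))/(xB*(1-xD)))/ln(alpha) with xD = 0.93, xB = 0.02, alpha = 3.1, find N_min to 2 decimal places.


N_min = ln((xD*(1-xB))/(xB*(1-xD))) / ln(alpha)
Numerator inside ln: 0.9114 / 0.0014 = 651.0
ln(651.0) = 6.47851
ln(alpha) = ln(3.1) = 1.131402
N_min = 6.47851 / 1.131402 = 5.73


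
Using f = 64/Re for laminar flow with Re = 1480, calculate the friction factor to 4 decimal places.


f = 64 / Re
f = 64 / 1480
f = 0.0432


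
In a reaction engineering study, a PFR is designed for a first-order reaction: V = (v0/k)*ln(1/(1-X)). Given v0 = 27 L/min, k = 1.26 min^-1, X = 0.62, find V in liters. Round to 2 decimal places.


V = (v0/k) * ln(1/(1-X))
V = (27/1.26) * ln(1/(1-0.62))
V = 21.428571 * ln(2.631579)
V = 21.428571 * 0.967584
V = 20.73 L


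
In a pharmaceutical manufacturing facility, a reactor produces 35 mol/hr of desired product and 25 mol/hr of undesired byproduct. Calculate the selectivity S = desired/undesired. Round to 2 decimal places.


S = desired product rate / undesired product rate
S = 35 / 25
S = 1.40


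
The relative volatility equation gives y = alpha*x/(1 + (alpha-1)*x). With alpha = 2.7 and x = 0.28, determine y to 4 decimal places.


y = alpha*x / (1 + (alpha-1)*x)
y = 2.7*0.28 / (1 + (2.7-1)*0.28)
y = 0.756 / (1 + 0.476)
y = 0.756 / 1.476
y = 0.5122


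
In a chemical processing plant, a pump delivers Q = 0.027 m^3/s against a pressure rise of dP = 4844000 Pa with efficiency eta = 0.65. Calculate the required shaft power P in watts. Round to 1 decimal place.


P = Q * dP / eta
P = 0.027 * 4844000 / 0.65
P = 130788.0 / 0.65
P = 201212.3 W


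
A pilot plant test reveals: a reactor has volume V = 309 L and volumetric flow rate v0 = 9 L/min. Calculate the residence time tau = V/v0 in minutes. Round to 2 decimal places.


tau = V / v0
tau = 309 / 9
tau = 34.33 min


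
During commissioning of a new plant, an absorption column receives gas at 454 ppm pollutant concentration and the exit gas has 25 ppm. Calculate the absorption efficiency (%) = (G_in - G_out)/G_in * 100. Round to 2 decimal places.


Efficiency = (G_in - G_out) / G_in * 100%
Efficiency = (454 - 25) / 454 * 100
Efficiency = 429 / 454 * 100
Efficiency = 94.49%


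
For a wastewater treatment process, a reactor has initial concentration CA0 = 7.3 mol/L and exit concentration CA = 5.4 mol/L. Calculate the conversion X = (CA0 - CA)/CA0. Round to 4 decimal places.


X = (CA0 - CA) / CA0
X = (7.3 - 5.4) / 7.3
X = 1.9 / 7.3
X = 0.2603


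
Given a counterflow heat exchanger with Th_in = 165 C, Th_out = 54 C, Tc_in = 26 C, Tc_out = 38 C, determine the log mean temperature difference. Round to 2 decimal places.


dT1 = Th_in - Tc_out = 165 - 38 = 127
dT2 = Th_out - Tc_in = 54 - 26 = 28
LMTD = (dT1 - dT2) / ln(dT1/dT2)
LMTD = (127 - 28) / ln(127/28)
LMTD = 65.48 K


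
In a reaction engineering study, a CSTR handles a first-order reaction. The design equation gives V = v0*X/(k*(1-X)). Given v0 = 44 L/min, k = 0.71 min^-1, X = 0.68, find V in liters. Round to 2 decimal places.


V = v0 * X / (k * (1 - X))
V = 44 * 0.68 / (0.71 * (1 - 0.68))
V = 29.92 / (0.71 * 0.32)
V = 29.92 / 0.2272
V = 131.69 L


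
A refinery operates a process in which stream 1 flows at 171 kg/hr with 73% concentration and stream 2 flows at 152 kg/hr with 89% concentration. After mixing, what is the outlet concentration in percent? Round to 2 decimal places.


Mass balance on solute: F1*x1 + F2*x2 = F3*x3
F3 = F1 + F2 = 171 + 152 = 323 kg/hr
x3 = (F1*x1 + F2*x2)/F3
x3 = (171*0.73 + 152*0.89) / 323
x3 = 80.53%


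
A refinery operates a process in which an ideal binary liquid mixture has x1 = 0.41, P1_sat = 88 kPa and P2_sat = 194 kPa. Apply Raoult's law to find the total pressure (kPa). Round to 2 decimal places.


P = x1*P1_sat + x2*P2_sat
x2 = 1 - x1 = 1 - 0.41 = 0.59
P = 0.41*88 + 0.59*194
P = 36.08 + 114.46
P = 150.54 kPa


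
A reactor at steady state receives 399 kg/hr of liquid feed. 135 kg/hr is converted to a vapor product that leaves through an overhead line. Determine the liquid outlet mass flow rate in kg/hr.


Steady-state mass balance on the main outlet: F_out = F_in - F_removed
F_out = 399 - 135
F_out = 264 kg/hr


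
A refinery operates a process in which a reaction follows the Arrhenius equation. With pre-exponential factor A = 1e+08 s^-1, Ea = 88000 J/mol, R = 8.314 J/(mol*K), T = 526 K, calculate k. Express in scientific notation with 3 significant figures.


k = A * exp(-Ea/(R*T))
k = 1e+08 * exp(-88000 / (8.314 * 526))
k = 1e+08 * exp(-20.12273)
k = 1.82e-01


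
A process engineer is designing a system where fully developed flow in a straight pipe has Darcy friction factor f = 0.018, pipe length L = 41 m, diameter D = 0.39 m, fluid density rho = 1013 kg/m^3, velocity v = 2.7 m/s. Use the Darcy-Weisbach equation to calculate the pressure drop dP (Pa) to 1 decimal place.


dP = f * (L/D) * (rho*v^2/2)
dP = 0.018 * (41/0.39) * (1013*2.7^2/2)
L/D = 105.12820513
rho*v^2/2 = 1013*7.29/2 = 3692.385
dP = 0.018 * 105.12820513 * 3692.385
dP = 6987.1 Pa


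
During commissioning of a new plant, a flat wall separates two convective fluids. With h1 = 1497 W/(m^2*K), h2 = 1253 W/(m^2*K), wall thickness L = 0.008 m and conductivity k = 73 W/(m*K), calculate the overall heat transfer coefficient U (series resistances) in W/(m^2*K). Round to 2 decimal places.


1/U = 1/h1 + L/k + 1/h2
1/U = 1/1497 + 0.008/73 + 1/1253
1/U = 0.0006680027 + 0.000109589 + 0.0007980846
1/U = 0.0015756763
U = 634.65 W/(m^2*K)


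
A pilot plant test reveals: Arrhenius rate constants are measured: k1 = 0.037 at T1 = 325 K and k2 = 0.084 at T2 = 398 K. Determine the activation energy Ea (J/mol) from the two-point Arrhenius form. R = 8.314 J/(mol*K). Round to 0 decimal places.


Ea = R * ln(k2/k1) / (1/T1 - 1/T2)
ln(k2/k1) = ln(0.084/0.037) = 0.8198989
1/T1 - 1/T2 = 1/325 - 1/398 = 0.000564360263
Ea = 8.314 * 0.8198989 / 0.000564360263
Ea = 12079 J/mol


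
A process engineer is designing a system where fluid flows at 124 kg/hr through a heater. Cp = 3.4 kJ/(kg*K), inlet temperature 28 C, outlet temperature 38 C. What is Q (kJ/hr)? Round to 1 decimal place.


Q = m_dot * Cp * (T2 - T1)
Q = 124 * 3.4 * (38 - 28)
Q = 124 * 3.4 * 10
Q = 4216.0 kJ/hr


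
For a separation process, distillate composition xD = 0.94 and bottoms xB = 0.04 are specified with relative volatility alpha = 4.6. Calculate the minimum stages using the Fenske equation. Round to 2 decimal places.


N_min = ln((xD*(1-xB))/(xB*(1-xD))) / ln(alpha)
Numerator inside ln: 0.9024 / 0.0024 = 376.0
ln(376.0) = 5.929589
ln(alpha) = ln(4.6) = 1.526056
N_min = 5.929589 / 1.526056 = 3.89


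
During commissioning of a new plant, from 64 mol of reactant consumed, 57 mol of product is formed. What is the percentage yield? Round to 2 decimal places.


Yield = (moles product / moles consumed) * 100%
Yield = (57 / 64) * 100
Yield = 0.8906 * 100
Yield = 89.06%


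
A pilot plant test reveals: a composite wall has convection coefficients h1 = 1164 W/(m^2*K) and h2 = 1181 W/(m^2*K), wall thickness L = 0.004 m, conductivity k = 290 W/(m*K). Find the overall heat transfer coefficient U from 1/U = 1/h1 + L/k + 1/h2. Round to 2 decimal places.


1/U = 1/h1 + L/k + 1/h2
1/U = 1/1164 + 0.004/290 + 1/1181
1/U = 0.0008591065 + 1.37931e-05 + 0.0008467401
1/U = 0.0017196397
U = 581.52 W/(m^2*K)


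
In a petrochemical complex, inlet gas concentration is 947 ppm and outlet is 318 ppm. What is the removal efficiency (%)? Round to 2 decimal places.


Efficiency = (G_in - G_out) / G_in * 100%
Efficiency = (947 - 318) / 947 * 100
Efficiency = 629 / 947 * 100
Efficiency = 66.42%


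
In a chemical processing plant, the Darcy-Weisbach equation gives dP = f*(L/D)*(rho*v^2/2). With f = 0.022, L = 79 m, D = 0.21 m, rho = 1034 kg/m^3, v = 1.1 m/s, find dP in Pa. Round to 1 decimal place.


dP = f * (L/D) * (rho*v^2/2)
dP = 0.022 * (79/0.21) * (1034*1.1^2/2)
L/D = 376.19047619
rho*v^2/2 = 1034*1.21/2 = 625.57
dP = 0.022 * 376.19047619 * 625.57
dP = 5177.3 Pa


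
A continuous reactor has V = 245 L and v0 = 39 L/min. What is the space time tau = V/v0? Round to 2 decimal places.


tau = V / v0
tau = 245 / 39
tau = 6.28 min


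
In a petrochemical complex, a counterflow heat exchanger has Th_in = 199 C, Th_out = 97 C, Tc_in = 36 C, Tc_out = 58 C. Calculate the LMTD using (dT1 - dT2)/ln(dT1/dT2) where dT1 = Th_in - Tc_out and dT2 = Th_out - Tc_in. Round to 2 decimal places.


dT1 = Th_in - Tc_out = 199 - 58 = 141
dT2 = Th_out - Tc_in = 97 - 36 = 61
LMTD = (dT1 - dT2) / ln(dT1/dT2)
LMTD = (141 - 61) / ln(141/61)
LMTD = 95.48 K


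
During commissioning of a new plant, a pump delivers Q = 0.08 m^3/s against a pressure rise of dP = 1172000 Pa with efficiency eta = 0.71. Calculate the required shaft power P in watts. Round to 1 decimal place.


P = Q * dP / eta
P = 0.08 * 1172000 / 0.71
P = 93760.0 / 0.71
P = 132056.3 W


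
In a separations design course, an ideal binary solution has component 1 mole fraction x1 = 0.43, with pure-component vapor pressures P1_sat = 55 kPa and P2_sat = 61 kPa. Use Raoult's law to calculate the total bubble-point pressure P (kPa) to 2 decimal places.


P = x1*P1_sat + x2*P2_sat
x2 = 1 - x1 = 1 - 0.43 = 0.57
P = 0.43*55 + 0.57*61
P = 23.65 + 34.77
P = 58.42 kPa


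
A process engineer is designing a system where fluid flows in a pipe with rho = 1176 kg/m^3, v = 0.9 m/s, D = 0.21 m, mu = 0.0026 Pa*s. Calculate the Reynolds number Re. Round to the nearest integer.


Re = rho * v * D / mu
Re = 1176 * 0.9 * 0.21 / 0.0026
Re = 222.264 / 0.0026
Re = 85486


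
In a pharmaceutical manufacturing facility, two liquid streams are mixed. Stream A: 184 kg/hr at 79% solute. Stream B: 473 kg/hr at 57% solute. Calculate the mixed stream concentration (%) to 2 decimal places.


Mass balance on solute: F1*x1 + F2*x2 = F3*x3
F3 = F1 + F2 = 184 + 473 = 657 kg/hr
x3 = (F1*x1 + F2*x2)/F3
x3 = (184*0.79 + 473*0.57) / 657
x3 = 63.16%


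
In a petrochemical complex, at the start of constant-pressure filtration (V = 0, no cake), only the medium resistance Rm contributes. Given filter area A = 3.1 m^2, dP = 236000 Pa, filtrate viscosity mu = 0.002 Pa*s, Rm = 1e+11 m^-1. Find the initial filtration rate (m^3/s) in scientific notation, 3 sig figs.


rate = A * dP / (mu * Rm)
rate = 3.1 * 236000 / (0.002 * 1e+11)
rate = 731600.0 / 2.000e+08
rate = 3.66e-03 m^3/s


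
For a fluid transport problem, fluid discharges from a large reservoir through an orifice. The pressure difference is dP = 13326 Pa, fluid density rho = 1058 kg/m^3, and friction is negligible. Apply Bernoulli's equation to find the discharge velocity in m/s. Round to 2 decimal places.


v = sqrt(2*dP/rho)
v = sqrt(2*13326/1058)
v = sqrt(25.190926)
v = 5.02 m/s


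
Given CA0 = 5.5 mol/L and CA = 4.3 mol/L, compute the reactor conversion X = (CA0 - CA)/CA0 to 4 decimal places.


X = (CA0 - CA) / CA0
X = (5.5 - 4.3) / 5.5
X = 1.2 / 5.5
X = 0.2182


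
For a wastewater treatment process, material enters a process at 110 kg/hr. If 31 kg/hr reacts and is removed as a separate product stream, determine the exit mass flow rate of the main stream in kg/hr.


Steady-state mass balance on the main outlet: F_out = F_in - F_removed
F_out = 110 - 31
F_out = 79 kg/hr


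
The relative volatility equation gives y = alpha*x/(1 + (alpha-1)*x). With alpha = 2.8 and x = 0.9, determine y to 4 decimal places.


y = alpha*x / (1 + (alpha-1)*x)
y = 2.8*0.9 / (1 + (2.8-1)*0.9)
y = 2.52 / (1 + 1.62)
y = 2.52 / 2.62
y = 0.9618


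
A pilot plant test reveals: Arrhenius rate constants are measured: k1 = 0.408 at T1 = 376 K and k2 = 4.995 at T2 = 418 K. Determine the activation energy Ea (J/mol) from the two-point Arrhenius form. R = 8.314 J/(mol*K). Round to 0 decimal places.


Ea = R * ln(k2/k1) / (1/T1 - 1/T2)
ln(k2/k1) = ln(4.995/0.408) = 2.5049255
1/T1 - 1/T2 = 1/376 - 1/418 = 0.00026722997
Ea = 8.314 * 2.5049255 / 0.00026722997
Ea = 77933 J/mol
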